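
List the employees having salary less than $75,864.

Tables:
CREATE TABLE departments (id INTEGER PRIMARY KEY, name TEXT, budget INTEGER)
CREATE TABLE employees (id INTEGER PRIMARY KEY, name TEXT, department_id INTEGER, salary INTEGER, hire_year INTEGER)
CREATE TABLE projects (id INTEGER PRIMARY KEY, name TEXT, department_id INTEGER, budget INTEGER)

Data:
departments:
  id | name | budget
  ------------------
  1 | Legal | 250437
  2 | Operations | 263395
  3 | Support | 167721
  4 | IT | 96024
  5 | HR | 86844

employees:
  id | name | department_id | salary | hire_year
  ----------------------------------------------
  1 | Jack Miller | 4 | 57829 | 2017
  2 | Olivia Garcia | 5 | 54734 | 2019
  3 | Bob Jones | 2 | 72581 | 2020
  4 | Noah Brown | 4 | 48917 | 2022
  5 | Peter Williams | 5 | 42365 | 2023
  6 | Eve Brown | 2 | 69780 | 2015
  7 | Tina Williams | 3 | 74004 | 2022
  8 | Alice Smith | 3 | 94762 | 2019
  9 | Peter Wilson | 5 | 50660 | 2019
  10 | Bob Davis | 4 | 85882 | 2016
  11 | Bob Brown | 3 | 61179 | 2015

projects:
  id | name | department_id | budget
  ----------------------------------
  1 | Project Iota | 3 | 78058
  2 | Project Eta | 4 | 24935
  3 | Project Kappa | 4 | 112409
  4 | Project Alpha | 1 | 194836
SELECT name, salary FROM employees WHERE salary < 75864

Execution result:
name | salary
Jack Miller | 57829
Olivia Garcia | 54734
Bob Jones | 72581
Noah Brown | 48917
Peter Williams | 42365
Eve Brown | 69780
Tina Williams | 74004
Peter Wilson | 50660
Bob Brown | 61179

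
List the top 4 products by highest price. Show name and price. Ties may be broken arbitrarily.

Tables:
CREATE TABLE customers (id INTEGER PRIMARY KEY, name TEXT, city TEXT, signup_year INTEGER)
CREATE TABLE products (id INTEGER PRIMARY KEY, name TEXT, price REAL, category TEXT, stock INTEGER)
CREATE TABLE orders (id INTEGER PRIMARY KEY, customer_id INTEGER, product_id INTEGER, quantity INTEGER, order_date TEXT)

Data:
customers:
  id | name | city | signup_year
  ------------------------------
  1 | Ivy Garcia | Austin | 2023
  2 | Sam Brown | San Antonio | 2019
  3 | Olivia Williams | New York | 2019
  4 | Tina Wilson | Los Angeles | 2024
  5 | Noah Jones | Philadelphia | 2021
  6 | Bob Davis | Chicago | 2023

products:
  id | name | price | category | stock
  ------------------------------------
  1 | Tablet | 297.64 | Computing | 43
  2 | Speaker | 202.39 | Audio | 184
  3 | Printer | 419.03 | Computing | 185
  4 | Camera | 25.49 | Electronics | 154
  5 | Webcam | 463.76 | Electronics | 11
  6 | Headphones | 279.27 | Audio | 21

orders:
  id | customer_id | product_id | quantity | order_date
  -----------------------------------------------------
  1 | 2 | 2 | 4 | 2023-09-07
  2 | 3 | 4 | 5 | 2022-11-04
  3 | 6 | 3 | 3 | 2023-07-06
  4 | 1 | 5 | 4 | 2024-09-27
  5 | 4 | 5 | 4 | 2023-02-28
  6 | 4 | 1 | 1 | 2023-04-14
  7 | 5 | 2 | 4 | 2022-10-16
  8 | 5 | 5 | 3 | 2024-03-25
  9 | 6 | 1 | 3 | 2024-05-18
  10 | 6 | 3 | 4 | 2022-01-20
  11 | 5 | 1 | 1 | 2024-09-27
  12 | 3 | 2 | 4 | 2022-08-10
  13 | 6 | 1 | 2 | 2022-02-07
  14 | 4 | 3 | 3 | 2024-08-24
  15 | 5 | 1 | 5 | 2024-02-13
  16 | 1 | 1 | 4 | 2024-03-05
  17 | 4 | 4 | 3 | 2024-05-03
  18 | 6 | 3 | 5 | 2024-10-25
SELECT name, price FROM products ORDER BY price DESC LIMIT 4

Execution result:
name | price
Webcam | 463.76
Printer | 419.03
Tablet | 297.64
Headphones | 279.27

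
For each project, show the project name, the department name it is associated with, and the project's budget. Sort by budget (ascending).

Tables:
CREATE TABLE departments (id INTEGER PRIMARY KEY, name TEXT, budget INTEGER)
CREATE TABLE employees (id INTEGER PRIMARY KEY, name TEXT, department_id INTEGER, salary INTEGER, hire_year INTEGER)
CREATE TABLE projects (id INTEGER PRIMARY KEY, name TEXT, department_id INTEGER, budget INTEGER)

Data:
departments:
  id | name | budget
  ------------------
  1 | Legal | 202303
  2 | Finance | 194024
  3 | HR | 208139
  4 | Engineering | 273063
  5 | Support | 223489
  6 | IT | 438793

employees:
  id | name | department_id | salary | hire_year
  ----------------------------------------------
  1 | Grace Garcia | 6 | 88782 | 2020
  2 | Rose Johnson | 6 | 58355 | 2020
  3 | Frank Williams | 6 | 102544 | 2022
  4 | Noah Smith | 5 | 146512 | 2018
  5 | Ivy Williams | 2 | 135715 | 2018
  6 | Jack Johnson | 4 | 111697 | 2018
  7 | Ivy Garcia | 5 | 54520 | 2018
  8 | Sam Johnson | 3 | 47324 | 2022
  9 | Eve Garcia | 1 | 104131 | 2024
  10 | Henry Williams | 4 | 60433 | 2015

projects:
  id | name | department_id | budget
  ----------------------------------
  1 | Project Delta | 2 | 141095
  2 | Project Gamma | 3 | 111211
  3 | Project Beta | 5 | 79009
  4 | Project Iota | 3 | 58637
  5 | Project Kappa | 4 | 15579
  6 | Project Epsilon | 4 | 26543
SELECT c.name, p.name AS department, c.budget FROM projects c JOIN departments p ON c.department_id = p.id ORDER BY c.budget ASC

Execution result:
name | department | budget
Project Kappa | Engineering | 15579
Project Epsilon | Engineering | 26543
Project Iota | HR | 58637
Project Beta | Support | 79009
Project Gamma | HR | 111211
Project Delta | Finance | 141095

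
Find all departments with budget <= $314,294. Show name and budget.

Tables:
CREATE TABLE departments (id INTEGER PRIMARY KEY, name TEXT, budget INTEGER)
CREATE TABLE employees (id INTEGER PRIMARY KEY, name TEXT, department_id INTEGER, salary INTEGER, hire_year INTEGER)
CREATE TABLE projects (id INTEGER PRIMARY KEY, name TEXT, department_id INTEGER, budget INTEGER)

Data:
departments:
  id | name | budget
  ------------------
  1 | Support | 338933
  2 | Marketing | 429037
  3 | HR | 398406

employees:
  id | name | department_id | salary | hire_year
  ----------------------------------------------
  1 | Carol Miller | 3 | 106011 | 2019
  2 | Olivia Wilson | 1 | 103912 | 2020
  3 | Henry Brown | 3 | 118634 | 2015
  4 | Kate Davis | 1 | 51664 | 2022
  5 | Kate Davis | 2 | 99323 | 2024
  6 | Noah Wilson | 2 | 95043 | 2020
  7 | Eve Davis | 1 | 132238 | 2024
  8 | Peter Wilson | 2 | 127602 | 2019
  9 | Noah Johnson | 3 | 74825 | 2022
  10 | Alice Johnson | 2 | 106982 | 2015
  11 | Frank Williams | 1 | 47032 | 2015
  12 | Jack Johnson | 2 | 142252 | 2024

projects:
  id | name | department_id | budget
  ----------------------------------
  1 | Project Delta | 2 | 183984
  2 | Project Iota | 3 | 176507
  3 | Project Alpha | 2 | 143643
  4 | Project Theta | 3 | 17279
SELECT name, budget FROM departments WHERE budget <= 314294

Execution result:
(no rows)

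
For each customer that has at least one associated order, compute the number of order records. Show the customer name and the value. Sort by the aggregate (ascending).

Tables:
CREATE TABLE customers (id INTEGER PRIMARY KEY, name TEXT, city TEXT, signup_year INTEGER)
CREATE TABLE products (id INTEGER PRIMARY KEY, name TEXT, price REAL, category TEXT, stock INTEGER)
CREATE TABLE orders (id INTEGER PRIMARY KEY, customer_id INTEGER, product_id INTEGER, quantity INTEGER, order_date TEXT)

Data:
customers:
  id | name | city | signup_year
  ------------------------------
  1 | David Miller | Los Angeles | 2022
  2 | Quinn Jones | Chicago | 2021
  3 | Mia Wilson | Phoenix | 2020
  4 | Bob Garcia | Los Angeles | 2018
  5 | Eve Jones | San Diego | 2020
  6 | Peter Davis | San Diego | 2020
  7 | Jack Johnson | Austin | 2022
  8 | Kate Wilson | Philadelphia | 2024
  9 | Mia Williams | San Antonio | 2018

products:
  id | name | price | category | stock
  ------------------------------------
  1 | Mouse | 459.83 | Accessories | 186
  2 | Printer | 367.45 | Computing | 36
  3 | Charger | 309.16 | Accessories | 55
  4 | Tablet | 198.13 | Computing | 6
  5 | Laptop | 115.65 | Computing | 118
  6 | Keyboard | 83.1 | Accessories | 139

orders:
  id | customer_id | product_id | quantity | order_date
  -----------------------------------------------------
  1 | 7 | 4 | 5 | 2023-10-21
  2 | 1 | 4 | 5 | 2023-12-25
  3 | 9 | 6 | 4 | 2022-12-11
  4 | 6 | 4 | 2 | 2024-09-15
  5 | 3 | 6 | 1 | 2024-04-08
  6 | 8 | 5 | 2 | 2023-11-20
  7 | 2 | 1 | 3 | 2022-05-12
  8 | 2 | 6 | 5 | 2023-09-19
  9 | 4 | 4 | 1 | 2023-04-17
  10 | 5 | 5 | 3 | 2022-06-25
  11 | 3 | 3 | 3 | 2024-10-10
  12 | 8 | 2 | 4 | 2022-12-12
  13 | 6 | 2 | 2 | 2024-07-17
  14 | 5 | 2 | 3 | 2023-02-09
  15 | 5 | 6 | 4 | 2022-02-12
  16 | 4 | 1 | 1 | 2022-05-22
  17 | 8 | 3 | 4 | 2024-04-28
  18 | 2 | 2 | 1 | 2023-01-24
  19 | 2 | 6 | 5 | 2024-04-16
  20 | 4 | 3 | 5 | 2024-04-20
SELECT p.name, COUNT(*) AS n FROM orders c JOIN customers p ON c.customer_id = p.id GROUP BY p.id, p.name ORDER BY n ASC

Execution result:
name | n
David Miller | 1
Jack Johnson | 1
Mia Williams | 1
Mia Wilson | 2
Peter Davis | 2
Bob Garcia | 3
Eve Jones | 3
Kate Wilson | 3
Quinn Jones | 4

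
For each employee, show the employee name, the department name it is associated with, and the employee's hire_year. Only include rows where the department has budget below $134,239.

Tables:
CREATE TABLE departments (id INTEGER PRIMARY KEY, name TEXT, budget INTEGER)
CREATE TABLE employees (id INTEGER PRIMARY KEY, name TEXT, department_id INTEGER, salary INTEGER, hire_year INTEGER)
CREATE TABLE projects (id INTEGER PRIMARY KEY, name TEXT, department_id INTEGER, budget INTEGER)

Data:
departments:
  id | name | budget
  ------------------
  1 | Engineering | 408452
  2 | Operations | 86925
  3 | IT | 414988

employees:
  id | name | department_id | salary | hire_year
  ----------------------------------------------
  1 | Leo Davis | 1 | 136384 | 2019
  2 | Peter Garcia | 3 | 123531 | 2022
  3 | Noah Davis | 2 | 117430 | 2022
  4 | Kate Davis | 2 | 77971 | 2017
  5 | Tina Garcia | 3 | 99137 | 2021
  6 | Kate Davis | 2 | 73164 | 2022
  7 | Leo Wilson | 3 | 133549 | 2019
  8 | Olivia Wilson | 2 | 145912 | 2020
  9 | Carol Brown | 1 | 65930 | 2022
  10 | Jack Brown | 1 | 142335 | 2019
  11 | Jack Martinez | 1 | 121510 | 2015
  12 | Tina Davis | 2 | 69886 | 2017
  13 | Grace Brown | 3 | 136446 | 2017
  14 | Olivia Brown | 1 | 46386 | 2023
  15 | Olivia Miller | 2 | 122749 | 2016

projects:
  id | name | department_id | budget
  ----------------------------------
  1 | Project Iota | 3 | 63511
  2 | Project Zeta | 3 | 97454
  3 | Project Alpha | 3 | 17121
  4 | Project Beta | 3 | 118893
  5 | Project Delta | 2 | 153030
SELECT c.name, p.name AS department, c.hire_year FROM employees c JOIN departments p ON c.department_id = p.id WHERE p.budget < 134239

Execution result:
name | department | hire_year
Noah Davis | Operations | 2022
Kate Davis | Operations | 2017
Kate Davis | Operations | 2022
Olivia Wilson | Operations | 2020
Tina Davis | Operations | 2017
Olivia Miller | Operations | 2016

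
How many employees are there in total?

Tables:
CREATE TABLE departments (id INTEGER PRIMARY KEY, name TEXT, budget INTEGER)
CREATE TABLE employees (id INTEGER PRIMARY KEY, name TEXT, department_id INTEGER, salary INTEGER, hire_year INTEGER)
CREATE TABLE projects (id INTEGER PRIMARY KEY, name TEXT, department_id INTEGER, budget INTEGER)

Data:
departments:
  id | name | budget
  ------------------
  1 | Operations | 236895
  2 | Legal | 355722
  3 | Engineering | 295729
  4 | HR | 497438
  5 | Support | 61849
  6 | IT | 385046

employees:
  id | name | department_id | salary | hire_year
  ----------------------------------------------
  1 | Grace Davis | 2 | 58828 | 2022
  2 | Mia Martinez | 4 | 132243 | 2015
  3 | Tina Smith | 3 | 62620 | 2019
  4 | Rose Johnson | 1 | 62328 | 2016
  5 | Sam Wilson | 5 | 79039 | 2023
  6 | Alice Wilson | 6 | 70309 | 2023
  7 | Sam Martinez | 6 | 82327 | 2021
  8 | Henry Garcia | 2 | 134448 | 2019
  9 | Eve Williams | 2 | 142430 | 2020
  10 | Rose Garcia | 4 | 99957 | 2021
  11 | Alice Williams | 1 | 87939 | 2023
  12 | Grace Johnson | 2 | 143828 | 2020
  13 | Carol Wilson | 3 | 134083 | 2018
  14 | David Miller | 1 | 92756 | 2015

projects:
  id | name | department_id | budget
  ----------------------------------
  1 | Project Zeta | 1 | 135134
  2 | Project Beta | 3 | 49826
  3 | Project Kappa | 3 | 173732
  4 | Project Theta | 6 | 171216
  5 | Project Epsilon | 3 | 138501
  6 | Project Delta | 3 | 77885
SELECT COUNT(*) FROM employees

Execution result:
14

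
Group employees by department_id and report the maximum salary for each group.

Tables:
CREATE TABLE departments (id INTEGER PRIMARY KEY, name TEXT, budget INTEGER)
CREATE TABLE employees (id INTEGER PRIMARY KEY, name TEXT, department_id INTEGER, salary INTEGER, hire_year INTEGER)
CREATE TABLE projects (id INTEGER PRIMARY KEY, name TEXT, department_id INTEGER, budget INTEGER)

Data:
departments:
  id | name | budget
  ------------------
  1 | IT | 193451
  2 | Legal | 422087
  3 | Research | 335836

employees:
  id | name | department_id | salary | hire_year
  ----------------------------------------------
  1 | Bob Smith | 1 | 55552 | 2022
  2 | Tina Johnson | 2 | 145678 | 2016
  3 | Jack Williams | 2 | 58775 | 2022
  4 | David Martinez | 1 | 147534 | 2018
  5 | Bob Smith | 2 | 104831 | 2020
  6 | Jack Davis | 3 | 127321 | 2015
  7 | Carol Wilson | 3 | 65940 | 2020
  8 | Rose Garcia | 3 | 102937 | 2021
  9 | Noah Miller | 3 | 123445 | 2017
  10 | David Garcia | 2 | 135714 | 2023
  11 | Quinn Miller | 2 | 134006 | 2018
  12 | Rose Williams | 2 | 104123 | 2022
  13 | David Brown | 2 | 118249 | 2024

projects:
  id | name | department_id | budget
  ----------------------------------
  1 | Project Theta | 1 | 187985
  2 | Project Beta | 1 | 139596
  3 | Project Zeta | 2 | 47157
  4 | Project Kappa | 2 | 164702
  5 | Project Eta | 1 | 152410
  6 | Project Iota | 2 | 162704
SELECT department_id, MAX(salary) AS max_salary FROM employees GROUP BY department_id

Execution result:
department_id | max_salary
1 | 147534
2 | 145678
3 | 127321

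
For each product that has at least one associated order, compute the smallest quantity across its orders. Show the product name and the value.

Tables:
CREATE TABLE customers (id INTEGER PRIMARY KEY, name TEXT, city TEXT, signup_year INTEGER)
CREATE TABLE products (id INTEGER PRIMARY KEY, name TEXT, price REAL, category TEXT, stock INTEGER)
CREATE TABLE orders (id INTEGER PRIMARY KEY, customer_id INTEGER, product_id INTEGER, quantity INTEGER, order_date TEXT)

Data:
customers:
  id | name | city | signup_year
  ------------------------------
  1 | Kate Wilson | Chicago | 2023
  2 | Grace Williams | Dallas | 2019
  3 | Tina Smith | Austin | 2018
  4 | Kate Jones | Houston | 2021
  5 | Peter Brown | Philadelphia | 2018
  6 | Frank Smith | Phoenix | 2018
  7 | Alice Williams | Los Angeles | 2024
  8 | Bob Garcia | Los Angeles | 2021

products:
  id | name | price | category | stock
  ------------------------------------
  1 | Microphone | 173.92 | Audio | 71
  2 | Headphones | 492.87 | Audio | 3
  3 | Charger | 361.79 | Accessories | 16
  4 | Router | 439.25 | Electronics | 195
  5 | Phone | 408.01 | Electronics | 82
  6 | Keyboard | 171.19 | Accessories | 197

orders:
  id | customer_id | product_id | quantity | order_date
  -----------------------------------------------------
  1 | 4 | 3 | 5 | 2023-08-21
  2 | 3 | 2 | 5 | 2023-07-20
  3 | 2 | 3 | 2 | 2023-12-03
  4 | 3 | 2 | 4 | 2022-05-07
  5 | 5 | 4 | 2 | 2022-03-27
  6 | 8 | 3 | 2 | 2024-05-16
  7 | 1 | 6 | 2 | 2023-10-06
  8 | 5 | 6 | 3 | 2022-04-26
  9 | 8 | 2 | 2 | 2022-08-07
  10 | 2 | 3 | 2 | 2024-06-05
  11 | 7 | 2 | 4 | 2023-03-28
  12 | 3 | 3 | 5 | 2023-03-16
SELECT p.name, MIN(c.quantity) AS min_quantity FROM orders c JOIN products p ON c.product_id = p.id GROUP BY p.id, p.name

Execution result:
name | min_quantity
Headphones | 2
Charger | 2
Router | 2
Keyboard | 2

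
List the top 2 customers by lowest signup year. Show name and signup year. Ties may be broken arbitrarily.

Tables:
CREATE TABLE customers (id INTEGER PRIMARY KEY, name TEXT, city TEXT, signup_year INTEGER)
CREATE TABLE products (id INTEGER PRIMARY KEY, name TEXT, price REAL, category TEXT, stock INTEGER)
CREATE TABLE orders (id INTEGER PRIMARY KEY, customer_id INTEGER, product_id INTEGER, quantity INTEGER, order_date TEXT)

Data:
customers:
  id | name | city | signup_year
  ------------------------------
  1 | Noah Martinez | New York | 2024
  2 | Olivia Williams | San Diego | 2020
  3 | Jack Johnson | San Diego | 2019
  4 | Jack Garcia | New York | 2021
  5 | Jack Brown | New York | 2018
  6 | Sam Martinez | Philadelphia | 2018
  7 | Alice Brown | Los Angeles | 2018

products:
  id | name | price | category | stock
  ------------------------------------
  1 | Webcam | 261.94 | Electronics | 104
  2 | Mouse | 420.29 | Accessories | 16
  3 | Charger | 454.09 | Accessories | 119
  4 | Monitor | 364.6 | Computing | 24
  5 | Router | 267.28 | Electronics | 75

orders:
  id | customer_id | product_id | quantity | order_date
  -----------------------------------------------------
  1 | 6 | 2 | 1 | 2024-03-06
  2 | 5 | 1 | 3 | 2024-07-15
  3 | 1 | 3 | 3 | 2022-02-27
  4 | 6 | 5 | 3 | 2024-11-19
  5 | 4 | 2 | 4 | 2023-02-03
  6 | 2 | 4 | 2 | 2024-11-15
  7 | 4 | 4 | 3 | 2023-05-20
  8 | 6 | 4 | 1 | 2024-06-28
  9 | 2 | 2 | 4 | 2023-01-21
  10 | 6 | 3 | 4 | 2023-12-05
SELECT name, signup_year FROM customers ORDER BY signup_year ASC LIMIT 2

Execution result:
name | signup_year
Jack Brown | 2018
Sam Martinez | 2018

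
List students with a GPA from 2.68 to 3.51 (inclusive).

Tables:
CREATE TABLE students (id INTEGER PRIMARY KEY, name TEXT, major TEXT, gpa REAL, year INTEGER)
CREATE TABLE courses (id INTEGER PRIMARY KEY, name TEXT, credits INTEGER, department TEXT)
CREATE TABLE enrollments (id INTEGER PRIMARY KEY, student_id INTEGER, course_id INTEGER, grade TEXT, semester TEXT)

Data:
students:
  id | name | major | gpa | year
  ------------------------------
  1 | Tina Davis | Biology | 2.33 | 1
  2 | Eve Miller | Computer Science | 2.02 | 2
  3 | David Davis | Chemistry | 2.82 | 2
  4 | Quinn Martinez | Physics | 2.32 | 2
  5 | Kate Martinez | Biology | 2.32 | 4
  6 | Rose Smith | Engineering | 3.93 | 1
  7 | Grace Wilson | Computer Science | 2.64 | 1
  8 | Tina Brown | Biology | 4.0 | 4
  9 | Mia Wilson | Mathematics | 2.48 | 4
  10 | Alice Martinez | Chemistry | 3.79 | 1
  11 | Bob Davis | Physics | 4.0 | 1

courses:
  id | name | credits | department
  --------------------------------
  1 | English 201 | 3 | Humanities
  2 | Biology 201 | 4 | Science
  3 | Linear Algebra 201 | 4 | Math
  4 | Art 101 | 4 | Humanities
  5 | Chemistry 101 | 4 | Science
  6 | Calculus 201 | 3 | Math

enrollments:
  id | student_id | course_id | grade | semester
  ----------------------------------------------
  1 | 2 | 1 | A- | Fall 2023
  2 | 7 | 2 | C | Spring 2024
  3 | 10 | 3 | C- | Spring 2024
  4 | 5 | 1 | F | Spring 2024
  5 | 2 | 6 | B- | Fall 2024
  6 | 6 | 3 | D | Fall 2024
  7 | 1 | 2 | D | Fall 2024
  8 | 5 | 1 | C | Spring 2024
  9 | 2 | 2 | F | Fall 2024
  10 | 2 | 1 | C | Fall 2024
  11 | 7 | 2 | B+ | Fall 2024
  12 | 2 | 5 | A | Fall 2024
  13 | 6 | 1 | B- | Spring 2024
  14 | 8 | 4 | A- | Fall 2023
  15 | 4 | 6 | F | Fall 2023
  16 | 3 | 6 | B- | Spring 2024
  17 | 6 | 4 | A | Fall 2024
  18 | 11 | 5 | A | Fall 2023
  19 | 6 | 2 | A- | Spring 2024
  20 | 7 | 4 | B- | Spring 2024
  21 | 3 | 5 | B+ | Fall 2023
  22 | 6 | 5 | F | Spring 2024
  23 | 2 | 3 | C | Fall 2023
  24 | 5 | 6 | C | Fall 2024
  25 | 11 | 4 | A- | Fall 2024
SELECT name, gpa FROM students WHERE gpa BETWEEN 2.68 AND 3.51

Execution result:
name | gpa
David Davis | 2.82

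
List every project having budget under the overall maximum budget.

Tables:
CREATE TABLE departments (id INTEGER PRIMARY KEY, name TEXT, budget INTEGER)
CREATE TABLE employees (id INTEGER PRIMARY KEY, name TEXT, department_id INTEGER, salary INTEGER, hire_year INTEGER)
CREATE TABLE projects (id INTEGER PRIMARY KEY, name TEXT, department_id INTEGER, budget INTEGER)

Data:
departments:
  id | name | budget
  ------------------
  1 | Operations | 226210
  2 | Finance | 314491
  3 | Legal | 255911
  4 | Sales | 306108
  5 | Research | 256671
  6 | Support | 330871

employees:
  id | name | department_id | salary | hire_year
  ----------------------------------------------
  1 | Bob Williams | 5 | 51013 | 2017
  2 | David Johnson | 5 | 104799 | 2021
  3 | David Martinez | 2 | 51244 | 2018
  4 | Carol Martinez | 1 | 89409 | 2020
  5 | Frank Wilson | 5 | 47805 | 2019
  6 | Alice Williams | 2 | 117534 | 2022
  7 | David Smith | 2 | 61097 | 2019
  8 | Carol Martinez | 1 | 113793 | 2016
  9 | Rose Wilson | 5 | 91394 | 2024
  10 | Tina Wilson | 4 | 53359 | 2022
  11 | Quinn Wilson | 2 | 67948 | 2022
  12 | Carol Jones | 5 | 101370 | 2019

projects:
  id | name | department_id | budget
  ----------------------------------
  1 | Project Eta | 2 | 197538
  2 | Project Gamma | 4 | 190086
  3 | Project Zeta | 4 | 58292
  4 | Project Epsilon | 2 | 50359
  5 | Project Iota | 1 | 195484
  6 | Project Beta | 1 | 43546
SELECT name, budget FROM projects WHERE budget < (SELECT MAX(budget) FROM projects)

Execution result:
name | budget
Project Gamma | 190086
Project Zeta | 58292
Project Epsilon | 50359
Project Iota | 195484
Project Beta | 43546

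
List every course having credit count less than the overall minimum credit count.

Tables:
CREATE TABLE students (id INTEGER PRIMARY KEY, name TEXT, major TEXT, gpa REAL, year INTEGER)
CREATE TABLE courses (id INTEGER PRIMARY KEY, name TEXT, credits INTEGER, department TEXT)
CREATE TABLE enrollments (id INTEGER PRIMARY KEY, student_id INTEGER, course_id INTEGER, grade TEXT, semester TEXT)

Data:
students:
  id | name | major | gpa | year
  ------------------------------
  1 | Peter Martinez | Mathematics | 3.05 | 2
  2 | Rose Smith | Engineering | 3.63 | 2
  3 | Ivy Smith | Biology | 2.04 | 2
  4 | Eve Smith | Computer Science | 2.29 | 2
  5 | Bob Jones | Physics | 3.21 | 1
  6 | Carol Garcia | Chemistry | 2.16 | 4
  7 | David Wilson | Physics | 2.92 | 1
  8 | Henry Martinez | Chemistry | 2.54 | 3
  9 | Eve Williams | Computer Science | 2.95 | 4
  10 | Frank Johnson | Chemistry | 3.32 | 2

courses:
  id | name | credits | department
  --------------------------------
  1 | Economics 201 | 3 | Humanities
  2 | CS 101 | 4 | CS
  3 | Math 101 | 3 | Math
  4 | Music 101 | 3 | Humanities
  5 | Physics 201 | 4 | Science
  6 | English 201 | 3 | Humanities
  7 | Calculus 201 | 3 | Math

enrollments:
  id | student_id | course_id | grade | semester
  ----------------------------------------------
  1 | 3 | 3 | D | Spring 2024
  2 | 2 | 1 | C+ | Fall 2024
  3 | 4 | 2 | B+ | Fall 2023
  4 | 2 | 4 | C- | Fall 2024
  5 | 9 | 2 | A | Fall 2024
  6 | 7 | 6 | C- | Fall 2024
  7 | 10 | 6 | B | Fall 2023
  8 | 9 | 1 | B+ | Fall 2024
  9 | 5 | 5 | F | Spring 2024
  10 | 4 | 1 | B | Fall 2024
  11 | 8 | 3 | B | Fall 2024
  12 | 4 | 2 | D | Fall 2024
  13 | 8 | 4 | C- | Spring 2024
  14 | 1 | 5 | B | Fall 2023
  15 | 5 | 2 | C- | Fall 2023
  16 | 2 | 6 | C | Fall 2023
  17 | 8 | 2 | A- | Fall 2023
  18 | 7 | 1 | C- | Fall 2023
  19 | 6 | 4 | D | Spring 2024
SELECT name, credits FROM courses WHERE credits < (SELECT MIN(credits) FROM courses)

Execution result:
(no rows)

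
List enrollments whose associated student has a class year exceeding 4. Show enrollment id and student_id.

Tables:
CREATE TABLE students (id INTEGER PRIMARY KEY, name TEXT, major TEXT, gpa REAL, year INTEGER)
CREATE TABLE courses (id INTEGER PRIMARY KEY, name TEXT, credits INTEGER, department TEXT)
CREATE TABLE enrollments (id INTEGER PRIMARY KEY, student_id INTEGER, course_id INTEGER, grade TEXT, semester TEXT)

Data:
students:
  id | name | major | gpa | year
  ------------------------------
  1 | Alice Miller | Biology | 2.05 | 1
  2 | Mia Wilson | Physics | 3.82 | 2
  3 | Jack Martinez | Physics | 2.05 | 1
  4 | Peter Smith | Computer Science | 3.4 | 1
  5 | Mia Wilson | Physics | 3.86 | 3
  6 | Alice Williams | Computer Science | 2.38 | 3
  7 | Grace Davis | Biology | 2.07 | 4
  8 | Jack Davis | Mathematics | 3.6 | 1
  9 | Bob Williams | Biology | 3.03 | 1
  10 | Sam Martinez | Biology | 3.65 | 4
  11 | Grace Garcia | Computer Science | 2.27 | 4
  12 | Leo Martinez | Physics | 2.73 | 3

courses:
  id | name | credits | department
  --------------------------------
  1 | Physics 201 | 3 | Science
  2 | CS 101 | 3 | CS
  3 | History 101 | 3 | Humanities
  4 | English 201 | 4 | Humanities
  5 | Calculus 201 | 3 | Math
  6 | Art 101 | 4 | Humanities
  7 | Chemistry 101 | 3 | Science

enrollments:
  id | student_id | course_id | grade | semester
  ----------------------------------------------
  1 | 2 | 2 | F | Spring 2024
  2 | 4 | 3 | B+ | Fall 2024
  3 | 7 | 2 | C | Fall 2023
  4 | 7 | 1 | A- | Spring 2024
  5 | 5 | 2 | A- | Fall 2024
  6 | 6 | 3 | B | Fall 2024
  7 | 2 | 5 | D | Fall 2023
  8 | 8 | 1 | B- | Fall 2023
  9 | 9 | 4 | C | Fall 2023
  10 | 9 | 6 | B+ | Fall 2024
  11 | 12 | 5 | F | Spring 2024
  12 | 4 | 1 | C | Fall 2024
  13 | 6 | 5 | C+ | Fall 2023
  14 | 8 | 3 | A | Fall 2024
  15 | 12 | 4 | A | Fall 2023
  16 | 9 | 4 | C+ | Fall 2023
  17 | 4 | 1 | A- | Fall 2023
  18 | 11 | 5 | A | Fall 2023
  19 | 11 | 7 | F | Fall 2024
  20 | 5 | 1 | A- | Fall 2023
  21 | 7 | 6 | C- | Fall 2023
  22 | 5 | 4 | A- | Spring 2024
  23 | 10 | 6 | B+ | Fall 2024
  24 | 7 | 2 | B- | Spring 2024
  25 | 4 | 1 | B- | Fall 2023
SELECT id, student_id FROM enrollments WHERE student_id IN (SELECT id FROM students WHERE year > 4)

Execution result:
(no rows)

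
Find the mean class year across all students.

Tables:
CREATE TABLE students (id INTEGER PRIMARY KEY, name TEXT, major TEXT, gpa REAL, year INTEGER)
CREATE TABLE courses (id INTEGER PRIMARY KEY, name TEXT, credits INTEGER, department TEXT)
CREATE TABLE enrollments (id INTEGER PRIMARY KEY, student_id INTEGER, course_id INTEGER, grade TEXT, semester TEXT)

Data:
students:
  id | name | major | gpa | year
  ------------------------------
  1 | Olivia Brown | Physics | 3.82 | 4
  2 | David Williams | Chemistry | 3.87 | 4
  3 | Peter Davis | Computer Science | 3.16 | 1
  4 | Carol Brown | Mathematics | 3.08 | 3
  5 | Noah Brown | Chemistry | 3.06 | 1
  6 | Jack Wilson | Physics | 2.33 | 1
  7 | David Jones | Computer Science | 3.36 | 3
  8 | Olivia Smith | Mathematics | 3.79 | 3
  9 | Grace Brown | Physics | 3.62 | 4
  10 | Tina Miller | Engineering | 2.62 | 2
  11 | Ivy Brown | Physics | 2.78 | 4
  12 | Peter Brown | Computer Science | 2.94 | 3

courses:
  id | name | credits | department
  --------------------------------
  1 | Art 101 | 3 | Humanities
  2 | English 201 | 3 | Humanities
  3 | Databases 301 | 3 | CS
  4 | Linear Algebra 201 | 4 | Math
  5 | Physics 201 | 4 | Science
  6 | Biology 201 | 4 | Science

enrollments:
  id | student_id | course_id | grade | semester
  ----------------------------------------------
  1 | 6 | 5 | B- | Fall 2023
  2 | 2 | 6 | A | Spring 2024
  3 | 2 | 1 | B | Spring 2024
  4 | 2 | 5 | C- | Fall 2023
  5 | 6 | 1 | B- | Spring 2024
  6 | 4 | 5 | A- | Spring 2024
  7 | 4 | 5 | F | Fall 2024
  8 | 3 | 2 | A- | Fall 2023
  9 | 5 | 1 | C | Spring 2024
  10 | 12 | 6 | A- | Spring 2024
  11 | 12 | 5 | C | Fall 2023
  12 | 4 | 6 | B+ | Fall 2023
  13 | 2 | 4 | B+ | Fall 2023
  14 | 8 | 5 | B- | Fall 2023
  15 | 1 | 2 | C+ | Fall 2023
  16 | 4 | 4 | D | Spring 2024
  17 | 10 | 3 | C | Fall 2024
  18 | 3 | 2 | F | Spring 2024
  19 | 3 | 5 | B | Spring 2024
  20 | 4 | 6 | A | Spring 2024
SELECT AVG(year) FROM students

Execution result:
2.75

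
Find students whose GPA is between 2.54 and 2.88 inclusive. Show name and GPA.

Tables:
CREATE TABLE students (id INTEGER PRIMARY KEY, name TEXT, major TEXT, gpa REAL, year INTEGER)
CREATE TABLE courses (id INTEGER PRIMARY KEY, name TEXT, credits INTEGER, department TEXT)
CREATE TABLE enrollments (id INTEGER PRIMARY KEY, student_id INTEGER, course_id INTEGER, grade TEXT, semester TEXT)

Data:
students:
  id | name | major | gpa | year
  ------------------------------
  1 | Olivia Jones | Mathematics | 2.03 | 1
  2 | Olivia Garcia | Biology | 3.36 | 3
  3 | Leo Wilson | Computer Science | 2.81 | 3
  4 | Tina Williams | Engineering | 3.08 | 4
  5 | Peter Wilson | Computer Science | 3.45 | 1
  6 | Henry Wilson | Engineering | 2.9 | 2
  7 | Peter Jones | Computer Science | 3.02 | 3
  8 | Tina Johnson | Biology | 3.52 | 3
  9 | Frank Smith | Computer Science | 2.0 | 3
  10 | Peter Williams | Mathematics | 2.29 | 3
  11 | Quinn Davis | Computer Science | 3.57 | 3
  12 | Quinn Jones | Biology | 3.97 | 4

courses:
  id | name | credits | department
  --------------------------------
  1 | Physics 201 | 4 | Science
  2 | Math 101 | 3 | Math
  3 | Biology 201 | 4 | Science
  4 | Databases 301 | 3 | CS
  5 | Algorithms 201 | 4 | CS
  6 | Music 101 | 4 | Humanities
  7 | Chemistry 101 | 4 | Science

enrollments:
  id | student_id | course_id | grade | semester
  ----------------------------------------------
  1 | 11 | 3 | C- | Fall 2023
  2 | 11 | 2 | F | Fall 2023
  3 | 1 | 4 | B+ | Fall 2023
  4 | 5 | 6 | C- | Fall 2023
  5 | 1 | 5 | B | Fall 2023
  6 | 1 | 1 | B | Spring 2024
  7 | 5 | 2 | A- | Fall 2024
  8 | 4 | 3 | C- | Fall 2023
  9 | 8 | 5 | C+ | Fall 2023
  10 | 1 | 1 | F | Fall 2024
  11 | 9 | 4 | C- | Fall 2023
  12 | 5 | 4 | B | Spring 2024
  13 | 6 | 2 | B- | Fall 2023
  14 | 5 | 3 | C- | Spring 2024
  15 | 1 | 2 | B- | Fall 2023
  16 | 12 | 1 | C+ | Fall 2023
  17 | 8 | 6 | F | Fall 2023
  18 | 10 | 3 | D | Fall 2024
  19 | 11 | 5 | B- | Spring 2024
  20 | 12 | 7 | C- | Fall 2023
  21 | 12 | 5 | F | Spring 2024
SELECT name, gpa FROM students WHERE gpa BETWEEN 2.54 AND 2.88

Execution result:
name | gpa
Leo Wilson | 2.81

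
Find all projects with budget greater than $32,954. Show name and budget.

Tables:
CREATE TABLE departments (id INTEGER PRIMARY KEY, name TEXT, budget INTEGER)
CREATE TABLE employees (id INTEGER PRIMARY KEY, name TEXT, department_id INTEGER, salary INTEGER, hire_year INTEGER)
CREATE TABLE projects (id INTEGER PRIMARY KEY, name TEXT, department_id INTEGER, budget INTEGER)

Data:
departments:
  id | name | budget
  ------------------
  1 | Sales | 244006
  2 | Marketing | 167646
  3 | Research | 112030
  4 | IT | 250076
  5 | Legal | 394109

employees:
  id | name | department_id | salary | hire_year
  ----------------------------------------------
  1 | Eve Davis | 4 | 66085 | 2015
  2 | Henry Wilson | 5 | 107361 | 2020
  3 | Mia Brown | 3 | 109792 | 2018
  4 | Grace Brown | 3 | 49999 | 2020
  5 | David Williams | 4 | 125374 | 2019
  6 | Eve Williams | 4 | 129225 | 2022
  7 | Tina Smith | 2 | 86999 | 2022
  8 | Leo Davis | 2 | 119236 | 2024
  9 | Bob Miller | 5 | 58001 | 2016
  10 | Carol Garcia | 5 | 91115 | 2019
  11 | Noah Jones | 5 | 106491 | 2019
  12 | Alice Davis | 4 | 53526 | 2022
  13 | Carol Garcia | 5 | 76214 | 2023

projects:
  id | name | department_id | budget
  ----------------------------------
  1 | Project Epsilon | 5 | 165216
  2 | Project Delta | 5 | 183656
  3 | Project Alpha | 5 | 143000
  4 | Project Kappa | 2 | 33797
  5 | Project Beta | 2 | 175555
SELECT name, budget FROM projects WHERE budget > 32954

Execution result:
name | budget
Project Epsilon | 165216
Project Delta | 183656
Project Alpha | 143000
Project Kappa | 33797
Project Beta | 175555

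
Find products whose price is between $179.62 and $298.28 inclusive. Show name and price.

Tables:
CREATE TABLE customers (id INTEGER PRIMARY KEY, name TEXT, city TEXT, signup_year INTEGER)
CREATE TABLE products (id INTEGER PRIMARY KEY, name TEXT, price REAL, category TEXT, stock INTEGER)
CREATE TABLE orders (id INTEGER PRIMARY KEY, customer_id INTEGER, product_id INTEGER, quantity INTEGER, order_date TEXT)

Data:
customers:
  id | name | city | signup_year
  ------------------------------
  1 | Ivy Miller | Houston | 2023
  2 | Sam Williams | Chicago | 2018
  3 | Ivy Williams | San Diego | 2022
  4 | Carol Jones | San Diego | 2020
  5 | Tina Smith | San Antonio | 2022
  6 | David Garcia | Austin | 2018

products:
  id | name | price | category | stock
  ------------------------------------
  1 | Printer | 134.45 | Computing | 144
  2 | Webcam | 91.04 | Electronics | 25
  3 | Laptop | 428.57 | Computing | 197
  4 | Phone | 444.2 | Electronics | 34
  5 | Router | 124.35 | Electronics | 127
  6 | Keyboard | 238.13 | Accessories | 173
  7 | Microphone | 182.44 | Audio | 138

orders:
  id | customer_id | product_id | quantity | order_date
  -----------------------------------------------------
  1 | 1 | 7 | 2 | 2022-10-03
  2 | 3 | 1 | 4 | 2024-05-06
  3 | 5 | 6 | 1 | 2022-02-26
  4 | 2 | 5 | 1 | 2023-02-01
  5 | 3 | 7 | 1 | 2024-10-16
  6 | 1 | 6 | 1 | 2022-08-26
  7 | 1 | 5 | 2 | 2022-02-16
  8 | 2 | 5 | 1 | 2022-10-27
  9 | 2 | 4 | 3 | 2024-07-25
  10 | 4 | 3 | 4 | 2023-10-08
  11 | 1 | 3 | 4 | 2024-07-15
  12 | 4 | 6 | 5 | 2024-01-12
SELECT name, price FROM products WHERE price BETWEEN 179.62 AND 298.28

Execution result:
name | price
Keyboard | 238.13
Microphone | 182.44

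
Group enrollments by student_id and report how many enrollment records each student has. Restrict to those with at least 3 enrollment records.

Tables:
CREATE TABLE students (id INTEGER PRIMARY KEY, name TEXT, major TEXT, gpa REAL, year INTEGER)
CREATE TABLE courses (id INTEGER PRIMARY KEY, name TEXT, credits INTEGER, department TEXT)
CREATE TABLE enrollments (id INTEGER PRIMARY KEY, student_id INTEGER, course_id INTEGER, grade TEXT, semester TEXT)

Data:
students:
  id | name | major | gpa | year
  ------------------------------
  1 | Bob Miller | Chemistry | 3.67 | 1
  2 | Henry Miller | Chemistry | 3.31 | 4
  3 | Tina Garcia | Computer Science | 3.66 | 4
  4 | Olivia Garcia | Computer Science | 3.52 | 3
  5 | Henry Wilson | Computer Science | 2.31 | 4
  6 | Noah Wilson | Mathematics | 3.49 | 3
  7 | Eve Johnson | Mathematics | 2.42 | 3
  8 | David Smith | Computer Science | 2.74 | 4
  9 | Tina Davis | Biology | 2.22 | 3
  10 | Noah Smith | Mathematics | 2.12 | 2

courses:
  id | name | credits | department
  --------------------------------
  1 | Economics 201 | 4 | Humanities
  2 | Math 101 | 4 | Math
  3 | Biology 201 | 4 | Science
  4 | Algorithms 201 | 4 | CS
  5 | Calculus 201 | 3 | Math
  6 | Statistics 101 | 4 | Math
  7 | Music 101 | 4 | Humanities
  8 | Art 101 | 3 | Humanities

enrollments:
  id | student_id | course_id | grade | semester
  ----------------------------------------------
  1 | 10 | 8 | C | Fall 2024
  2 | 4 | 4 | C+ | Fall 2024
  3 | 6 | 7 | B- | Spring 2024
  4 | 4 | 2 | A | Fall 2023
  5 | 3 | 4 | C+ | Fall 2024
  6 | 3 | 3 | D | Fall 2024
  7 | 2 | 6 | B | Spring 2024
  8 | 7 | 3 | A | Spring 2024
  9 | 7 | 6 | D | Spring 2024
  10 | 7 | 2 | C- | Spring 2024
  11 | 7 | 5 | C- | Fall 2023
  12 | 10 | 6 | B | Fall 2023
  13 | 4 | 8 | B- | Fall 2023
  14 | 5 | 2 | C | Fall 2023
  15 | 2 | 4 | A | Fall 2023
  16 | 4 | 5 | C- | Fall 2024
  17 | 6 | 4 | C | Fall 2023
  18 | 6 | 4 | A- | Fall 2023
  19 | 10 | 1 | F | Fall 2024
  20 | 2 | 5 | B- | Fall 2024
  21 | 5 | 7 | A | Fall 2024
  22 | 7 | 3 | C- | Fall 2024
SELECT student_id, COUNT(*) AS enrollment_count FROM enrollments GROUP BY student_id HAVING COUNT(*) >= 3

Execution result:
student_id | enrollment_count
2 | 3
4 | 4
6 | 3
7 | 5
10 | 3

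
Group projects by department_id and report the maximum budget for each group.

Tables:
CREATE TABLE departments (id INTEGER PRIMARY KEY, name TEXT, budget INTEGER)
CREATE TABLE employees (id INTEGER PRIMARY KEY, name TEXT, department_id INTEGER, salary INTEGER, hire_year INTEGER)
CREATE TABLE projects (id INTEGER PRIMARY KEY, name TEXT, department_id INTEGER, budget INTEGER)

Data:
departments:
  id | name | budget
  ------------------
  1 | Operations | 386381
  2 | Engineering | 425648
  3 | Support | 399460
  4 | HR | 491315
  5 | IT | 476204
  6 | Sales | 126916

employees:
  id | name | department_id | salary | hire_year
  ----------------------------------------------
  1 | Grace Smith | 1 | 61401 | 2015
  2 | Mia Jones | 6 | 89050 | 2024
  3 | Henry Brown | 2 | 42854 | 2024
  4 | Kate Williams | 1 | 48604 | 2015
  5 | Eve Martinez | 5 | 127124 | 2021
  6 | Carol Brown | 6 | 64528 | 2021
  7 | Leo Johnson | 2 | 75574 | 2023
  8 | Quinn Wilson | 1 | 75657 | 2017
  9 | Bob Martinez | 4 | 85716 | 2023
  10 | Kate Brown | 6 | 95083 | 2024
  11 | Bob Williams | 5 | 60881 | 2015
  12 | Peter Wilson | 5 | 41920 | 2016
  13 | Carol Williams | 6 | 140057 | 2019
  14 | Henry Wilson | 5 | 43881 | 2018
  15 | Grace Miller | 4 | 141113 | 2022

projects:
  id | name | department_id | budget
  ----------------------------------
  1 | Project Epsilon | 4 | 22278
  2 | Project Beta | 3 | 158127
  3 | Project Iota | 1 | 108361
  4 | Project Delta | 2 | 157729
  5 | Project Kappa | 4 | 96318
SELECT department_id, MAX(budget) AS max_budget FROM projects GROUP BY department_id

Execution result:
department_id | max_budget
1 | 108361
2 | 157729
3 | 158127
4 | 96318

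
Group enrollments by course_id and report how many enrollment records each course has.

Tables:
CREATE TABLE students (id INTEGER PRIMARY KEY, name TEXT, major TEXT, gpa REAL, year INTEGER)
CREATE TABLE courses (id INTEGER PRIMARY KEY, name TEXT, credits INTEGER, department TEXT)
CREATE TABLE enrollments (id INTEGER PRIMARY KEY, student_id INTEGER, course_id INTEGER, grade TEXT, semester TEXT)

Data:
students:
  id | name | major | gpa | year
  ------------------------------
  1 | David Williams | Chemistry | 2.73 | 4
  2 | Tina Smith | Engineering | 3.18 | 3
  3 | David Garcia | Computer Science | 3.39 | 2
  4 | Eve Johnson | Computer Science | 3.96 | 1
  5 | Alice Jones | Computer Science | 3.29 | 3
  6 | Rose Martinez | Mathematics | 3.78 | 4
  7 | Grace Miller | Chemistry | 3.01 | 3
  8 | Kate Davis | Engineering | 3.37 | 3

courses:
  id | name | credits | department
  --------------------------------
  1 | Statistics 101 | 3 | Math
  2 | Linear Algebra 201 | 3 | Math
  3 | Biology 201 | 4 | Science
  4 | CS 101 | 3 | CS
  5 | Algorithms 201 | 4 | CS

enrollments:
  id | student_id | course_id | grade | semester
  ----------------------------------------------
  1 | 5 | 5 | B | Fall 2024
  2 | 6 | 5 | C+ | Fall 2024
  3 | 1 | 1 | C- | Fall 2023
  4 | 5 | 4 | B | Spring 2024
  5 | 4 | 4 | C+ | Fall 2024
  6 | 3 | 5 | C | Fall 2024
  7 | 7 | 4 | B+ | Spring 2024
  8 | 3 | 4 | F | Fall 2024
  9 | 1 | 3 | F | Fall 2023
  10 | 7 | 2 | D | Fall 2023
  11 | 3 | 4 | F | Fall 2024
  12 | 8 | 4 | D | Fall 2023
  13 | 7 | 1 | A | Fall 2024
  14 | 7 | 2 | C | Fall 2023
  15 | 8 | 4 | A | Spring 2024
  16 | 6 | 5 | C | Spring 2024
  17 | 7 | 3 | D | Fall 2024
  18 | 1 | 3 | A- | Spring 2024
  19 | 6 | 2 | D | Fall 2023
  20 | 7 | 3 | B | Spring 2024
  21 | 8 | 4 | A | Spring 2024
SELECT course_id, COUNT(*) AS enrollment_count FROM enrollments GROUP BY course_id

Execution result:
course_id | enrollment_count
1 | 2
2 | 3
3 | 4
4 | 8
5 | 4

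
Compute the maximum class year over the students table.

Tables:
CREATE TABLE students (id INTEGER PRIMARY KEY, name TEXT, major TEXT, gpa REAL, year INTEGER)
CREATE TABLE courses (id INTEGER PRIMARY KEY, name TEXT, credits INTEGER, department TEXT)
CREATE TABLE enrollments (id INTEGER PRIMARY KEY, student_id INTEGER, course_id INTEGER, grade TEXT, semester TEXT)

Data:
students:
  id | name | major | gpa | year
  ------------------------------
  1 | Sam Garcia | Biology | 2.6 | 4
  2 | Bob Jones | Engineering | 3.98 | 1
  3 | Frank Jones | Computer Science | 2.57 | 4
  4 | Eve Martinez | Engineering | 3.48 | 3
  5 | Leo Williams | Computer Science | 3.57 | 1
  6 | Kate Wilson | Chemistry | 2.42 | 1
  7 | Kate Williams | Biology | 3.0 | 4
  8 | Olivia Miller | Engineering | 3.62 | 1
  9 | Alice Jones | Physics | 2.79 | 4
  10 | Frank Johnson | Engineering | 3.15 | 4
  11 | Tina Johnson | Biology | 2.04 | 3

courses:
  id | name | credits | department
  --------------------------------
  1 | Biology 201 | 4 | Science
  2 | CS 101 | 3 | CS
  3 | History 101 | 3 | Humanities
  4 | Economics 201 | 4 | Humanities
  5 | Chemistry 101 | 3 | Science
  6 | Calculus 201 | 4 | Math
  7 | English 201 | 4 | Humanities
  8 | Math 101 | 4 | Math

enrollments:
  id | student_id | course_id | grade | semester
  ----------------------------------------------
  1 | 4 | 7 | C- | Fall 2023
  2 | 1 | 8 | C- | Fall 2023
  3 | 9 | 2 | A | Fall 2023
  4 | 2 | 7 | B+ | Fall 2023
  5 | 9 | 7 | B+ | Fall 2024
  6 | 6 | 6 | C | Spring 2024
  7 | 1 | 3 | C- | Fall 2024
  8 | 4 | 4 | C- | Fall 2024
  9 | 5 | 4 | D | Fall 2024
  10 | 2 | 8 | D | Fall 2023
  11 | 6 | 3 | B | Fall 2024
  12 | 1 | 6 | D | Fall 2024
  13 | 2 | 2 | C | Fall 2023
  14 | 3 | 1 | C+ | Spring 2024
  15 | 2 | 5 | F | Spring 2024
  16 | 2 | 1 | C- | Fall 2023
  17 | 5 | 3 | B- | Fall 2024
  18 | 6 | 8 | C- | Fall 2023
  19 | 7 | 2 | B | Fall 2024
SELECT MAX(year) FROM students

Execution result:
4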